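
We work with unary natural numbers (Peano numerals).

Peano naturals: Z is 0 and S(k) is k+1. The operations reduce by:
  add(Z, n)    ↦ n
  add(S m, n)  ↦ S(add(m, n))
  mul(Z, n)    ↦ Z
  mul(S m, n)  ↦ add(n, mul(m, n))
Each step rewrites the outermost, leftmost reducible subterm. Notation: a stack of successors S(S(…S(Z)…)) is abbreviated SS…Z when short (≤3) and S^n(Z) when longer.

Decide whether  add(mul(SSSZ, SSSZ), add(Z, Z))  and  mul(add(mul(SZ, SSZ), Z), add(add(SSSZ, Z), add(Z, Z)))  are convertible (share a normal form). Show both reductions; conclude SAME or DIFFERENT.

Answer: DIFFERENT — A ⇓ S^9(Z), B ⇓ S^6(Z)

Working:
Term A:
  start: add(mul(SSSZ, SSSZ), add(Z, Z))
  →1  add(add(SSSZ, mul(SSZ, SSSZ)), add(Z, Z))
  →2  add(S(add(SSZ, mul(SSZ, SSSZ))), add(Z, Z))
  →3  S(add(add(SSZ, mul(SSZ, SSSZ)), add(Z, Z)))
  →4  S(add(S(add(SZ, mul(SSZ, SSSZ))), add(Z, Z)))
  →5  S(S(add(add(SZ, mul(SSZ, SSSZ)), add(Z, Z))))
  →6  S(S(add(S(add(Z, mul(SSZ, SSSZ))), add(Z, Z))))
  →7  S(S(S(add(add(Z, mul(SSZ, SSSZ)), add(Z, Z)))))
  →8  S(S(S(add(mul(SSZ, SSSZ), add(Z, Z)))))
  →9  S(S(S(add(add(SSSZ, mul(SZ, SSSZ)), add(Z, Z)))))
  →10  S(S(S(add(S(add(SSZ, mul(SZ, SSSZ))), add(Z, Z)))))
  →11  S(S(S(S(add(add(SSZ, mul(SZ, SSSZ)), add(Z, Z))))))
  →12  S(S(S(S(add(S(add(SZ, mul(SZ, SSSZ))), add(Z, Z))))))
  →13  S(S(S(S(S(add(add(SZ, mul(SZ, SSSZ)), add(Z, Z)))))))
  →14  S(S(S(S(S(add(S(add(Z, mul(SZ, SSSZ))), add(Z, Z)))))))
  →15  S(S(S(S(S(S(add(add(Z, mul(SZ, SSSZ)), add(Z, Z))))))))
  →16  S(S(S(S(S(S(add(mul(SZ, SSSZ), add(Z, Z))))))))
  →17  S(S(S(S(S(S(add(add(SSSZ, mul(Z, SSSZ)), add(Z, Z))))))))
  →18  S(S(S(S(S(S(add(S(add(SSZ, mul(Z, SSSZ))), add(Z, Z))))))))
  →19  S(S(S(S(S(S(S(add(add(SSZ, mul(Z, SSSZ)), add(Z, Z)))))))))
  →20  S(S(S(S(S(S(S(add(S(add(SZ, mul(Z, SSSZ))), add(Z, Z)))))))))
  →21  S(S(S(S(S(S(S(S(add(add(SZ, mul(Z, SSSZ)), add(Z, Z))))))))))
  →22  S(S(S(S(S(S(S(S(add(S(add(Z, mul(Z, SSSZ))), add(Z, Z))))))))))
  →23  S(S(S(S(S(S(S(S(S(add(add(Z, mul(Z, SSSZ)), add(Z, Z)))))))))))
  →24  S(S(S(S(S(S(S(S(S(add(mul(Z, SSSZ), add(Z, Z)))))))))))
  →25  S(S(S(S(S(S(S(S(S(add(Z, add(Z, Z)))))))))))
  →26  S(S(S(S(S(S(S(S(S(add(Z, Z))))))))))
  →27  S^9(Z)

Term B:
  start: mul(add(mul(SZ, SSZ), Z), add(add(SSSZ, Z), add(Z, Z)))
  →1  mul(add(add(SSZ, mul(Z, SSZ)), Z), add(add(SSSZ, Z), add(Z, Z)))
  →2  mul(add(S(add(SZ, mul(Z, SSZ))), Z), add(add(SSSZ, Z), add(Z, Z)))
  →3  mul(S(add(add(SZ, mul(Z, SSZ)), Z)), add(add(SSSZ, Z), add(Z, Z)))
  →4  add(add(add(SSSZ, Z), add(Z, Z)), mul(add(add(SZ, mul(Z, SSZ)), Z), add(add(SSSZ, Z), add(Z, Z))))
  →5  add(add(S(add(SSZ, Z)), add(Z, Z)), mul(add(add(SZ, mul(Z, SSZ)), Z), add(add(SSSZ, Z), add(Z, Z))))
  →6  add(S(add(add(SSZ, Z), add(Z, Z))), mul(add(add(SZ, mul(Z, SSZ)), Z), add(add(SSSZ, Z), add(Z, Z))))
  →7  S(add(add(add(SSZ, Z), add(Z, Z)), mul(add(add(SZ, mul(Z, SSZ)), Z), add(add(SSSZ, Z), add(Z, Z)))))
  →8  S(add(add(S(add(SZ, Z)), add(Z, Z)), mul(add(add(SZ, mul(Z, SSZ)), Z), add(add(SSSZ, Z), add(Z, Z)))))
  →9  S(add(S(add(add(SZ, Z), add(Z, Z))), mul(add(add(SZ, mul(Z, SSZ)), Z), add(add(SSSZ, Z), add(Z, Z)))))
  →10  S(S(add(add(add(SZ, Z), add(Z, Z)), mul(add(add(SZ, mul(Z, SSZ)), Z), add(add(SSSZ, Z), add(Z, Z))))))
  →11  S(S(add(add(S(add(Z, Z)), add(Z, Z)), mul(add(add(SZ, mul(Z, SSZ)), Z), add(add(SSSZ, Z), add(Z, Z))))))
  →12  S(S(add(S(add(add(Z, Z), add(Z, Z))), mul(add(add(SZ, mul(Z, SSZ)), Z), add(add(SSSZ, Z), add(Z, Z))))))
  →13  S(S(S(add(add(add(Z, Z), add(Z, Z)), mul(add(add(SZ, mul(Z, SSZ)), Z), add(add(SSSZ, Z), add(Z, Z)))))))
  →14  S(S(S(add(add(Z, add(Z, Z)), mul(add(add(SZ, mul(Z, SSZ)), Z), add(add(SSSZ, Z), add(Z, Z)))))))
  →15  S(S(S(add(add(Z, Z), mul(add(add(SZ, mul(Z, SSZ)), Z), add(add(SSSZ, Z), add(Z, Z)))))))
  →16  S(S(S(add(Z, mul(add(add(SZ, mul(Z, SSZ)), Z), add(add(SSSZ, Z), add(Z, Z)))))))
  →17  S(S(S(mul(add(add(SZ, mul(Z, SSZ)), Z), add(add(SSSZ, Z), add(Z, Z))))))
  →18  S(S(S(mul(add(S(add(Z, mul(Z, SSZ))), Z), add(add(SSSZ, Z), add(Z, Z))))))
  →19  S(S(S(mul(S(add(add(Z, mul(Z, SSZ)), Z)), add(add(SSSZ, Z), add(Z, Z))))))
  →20  S(S(S(add(add(add(SSSZ, Z), add(Z, Z)), mul(add(add(Z, mul(Z, SSZ)), Z), add(add(SSSZ, Z), add(Z, Z)))))))
  →21  S(S(S(add(add(S(add(SSZ, Z)), add(Z, Z)), mul(add(add(Z, mul(Z, SSZ)), Z), add(add(SSSZ, Z), add(Z, Z)))))))
  →22  S(S(S(add(S(add(add(SSZ, Z), add(Z, Z))), mul(add(add(Z, mul(Z, SSZ)), Z), add(add(SSSZ, Z), add(Z, Z)))))))
  →23  S(S(S(S(add(add(add(SSZ, Z), add(Z, Z)), mul(add(add(Z, mul(Z, SSZ)), Z), add(add(SSSZ, Z), add(Z, Z))))))))
  →24  S(S(S(S(add(add(S(add(SZ, Z)), add(Z, Z)), mul(add(add(Z, mul(Z, SSZ)), Z), add(add(SSSZ, Z), add(Z, Z))))))))
  →25  S(S(S(S(add(S(add(add(SZ, Z), add(Z, Z))), mul(add(add(Z, mul(Z, SSZ)), Z), add(add(SSSZ, Z), add(Z, Z))))))))
  →26  S(S(S(S(S(add(add(add(SZ, Z), add(Z, Z)), mul(add(add(Z, mul(Z, SSZ)), Z), add(add(SSSZ, Z), add(Z, Z)))))))))
  →27  S(S(S(S(S(add(add(S(add(Z, Z)), add(Z, Z)), mul(add(add(Z, mul(Z, SSZ)), Z), add(add(SSSZ, Z), add(Z, Z)))))))))
  →28  S(S(S(S(S(add(S(add(add(Z, Z), add(Z, Z))), mul(add(add(Z, mul(Z, SSZ)), Z), add(add(SSSZ, Z), add(Z, Z)))))))))
  →29  S(S(S(S(S(S(add(add(add(Z, Z), add(Z, Z)), mul(add(add(Z, mul(Z, SSZ)), Z), add(add(SSSZ, Z), add(Z, Z))))))))))
  →30  S(S(S(S(S(S(add(add(Z, add(Z, Z)), mul(add(add(Z, mul(Z, SSZ)), Z), add(add(SSSZ, Z), add(Z, Z))))))))))
  →31  S(S(S(S(S(S(add(add(Z, Z), mul(add(add(Z, mul(Z, SSZ)), Z), add(add(SSSZ, Z), add(Z, Z))))))))))
  →32  S(S(S(S(S(S(add(Z, mul(add(add(Z, mul(Z, SSZ)), Z), add(add(SSSZ, Z), add(Z, Z))))))))))
  →33  S(S(S(S(S(S(mul(add(add(Z, mul(Z, SSZ)), Z), add(add(SSSZ, Z), add(Z, Z)))))))))
  →34  S(S(S(S(S(S(mul(add(mul(Z, SSZ), Z), add(add(SSSZ, Z), add(Z, Z)))))))))
  →35  S(S(S(S(S(S(mul(add(Z, Z), add(add(SSSZ, Z), add(Z, Z)))))))))
  →36  S(S(S(S(S(S(mul(Z, add(add(SSSZ, Z), add(Z, Z)))))))))
  →37  S^6(Z)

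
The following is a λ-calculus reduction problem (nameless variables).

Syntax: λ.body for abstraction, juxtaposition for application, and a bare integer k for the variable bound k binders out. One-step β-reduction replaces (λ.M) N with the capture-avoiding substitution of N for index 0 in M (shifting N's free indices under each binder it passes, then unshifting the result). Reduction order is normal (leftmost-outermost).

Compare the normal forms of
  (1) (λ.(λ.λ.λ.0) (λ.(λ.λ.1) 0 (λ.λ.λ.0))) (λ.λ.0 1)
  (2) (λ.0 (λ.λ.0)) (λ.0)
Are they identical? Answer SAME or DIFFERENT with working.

Answer: SAME — A ⇓ λ.λ.0, B ⇓ λ.λ.0

Reduction:
Term A:
  start: (λ.(λ.λ.λ.0) (λ.(λ.λ.1) 0 (λ.λ.λ.0))) (λ.λ.0 1)
  →1  (λ.λ.λ.0) (λ.(λ.λ.1) 0 (λ.λ.λ.0))
  →2  λ.λ.0

Term B:
  start: (λ.0 (λ.λ.0)) (λ.0)
  →1  (λ.0) (λ.λ.0)
  →2  λ.λ.0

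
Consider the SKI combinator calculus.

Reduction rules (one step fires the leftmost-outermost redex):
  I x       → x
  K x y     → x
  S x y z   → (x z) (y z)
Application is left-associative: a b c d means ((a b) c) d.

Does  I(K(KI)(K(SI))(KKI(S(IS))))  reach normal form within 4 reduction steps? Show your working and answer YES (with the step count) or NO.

  start: I(K(KI)(K(SI))(KKI(S(IS))))
  [1] K(KI)(K(SI))(KKI(S(IS)))
  [2] KI(KKI(S(IS)))
  [3] I

Answer: YES — reaches normal form I in 3 ≤ 4 steps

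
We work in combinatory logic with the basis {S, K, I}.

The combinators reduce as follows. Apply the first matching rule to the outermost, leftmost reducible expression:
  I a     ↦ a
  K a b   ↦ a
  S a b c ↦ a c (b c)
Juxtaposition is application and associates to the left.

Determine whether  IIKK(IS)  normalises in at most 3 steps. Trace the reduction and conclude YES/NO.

Answer: YES — reaches normal form K in 3 ≤ 3 steps

Derivation:
  start: IIKK(IS)
  step 1: IKK(IS)
  step 2: KK(IS)
  step 3: K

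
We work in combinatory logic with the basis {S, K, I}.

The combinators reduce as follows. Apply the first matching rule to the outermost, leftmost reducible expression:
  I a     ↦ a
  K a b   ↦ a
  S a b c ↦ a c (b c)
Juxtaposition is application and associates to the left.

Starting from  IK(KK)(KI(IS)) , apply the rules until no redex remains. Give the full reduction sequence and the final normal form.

  start: IK(KK)(KI(IS))
  step 1: K(KK)(KI(IS))
  step 2: KK

Answer: normal form = KK  (in 2 steps)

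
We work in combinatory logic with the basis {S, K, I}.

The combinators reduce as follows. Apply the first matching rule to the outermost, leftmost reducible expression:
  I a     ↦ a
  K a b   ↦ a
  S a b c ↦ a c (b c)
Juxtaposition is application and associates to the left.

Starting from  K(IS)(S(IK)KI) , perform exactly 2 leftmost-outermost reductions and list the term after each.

Answer: after 2 steps: S

Reduction:
  start: K(IS)(S(IK)KI)
  →1  IS
  →2  S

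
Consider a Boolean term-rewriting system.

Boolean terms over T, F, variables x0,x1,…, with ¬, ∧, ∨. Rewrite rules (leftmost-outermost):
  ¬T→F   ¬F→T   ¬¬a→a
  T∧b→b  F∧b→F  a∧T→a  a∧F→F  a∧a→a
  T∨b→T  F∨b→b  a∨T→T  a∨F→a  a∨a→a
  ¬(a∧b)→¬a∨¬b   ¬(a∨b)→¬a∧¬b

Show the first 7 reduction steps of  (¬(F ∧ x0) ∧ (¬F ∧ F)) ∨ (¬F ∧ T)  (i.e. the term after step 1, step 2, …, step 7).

Answer: after 7 steps: ¬F

Derivation:
  start: (¬(F ∧ x0) ∧ (¬F ∧ F)) ∨ (¬F ∧ T)
  step 1: ((¬F ∨ ¬x0) ∧ (¬F ∧ F)) ∨ (¬F ∧ T)
  step 2: ((T ∨ ¬x0) ∧ (¬F ∧ F)) ∨ (¬F ∧ T)
  step 3: (T ∧ (¬F ∧ F)) ∨ (¬F ∧ T)
  step 4: (¬F ∧ F) ∨ (¬F ∧ T)
  step 5: F ∨ (¬F ∧ T)
  step 6: ¬F ∧ T
  step 7: ¬F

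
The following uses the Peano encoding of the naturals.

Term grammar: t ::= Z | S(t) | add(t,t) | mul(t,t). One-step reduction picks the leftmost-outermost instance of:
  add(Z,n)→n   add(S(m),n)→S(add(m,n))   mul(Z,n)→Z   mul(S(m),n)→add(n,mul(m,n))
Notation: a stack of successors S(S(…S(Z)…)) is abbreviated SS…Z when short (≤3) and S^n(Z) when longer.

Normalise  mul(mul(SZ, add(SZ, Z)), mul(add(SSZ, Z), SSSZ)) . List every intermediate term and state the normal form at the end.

Answer: normal form = S^6(Z)  (in 29 steps)

Reduction:
  start: mul(mul(SZ, add(SZ, Z)), mul(add(SSZ, Z), SSSZ))
  →1  mul(add(add(SZ, Z), mul(Z, add(SZ, Z))), mul(add(SSZ, Z), SSSZ))
  →2  mul(add(S(add(Z, Z)), mul(Z, add(SZ, Z))), mul(add(SSZ, Z), SSSZ))
  →3  mul(S(add(add(Z, Z), mul(Z, add(SZ, Z)))), mul(add(SSZ, Z), SSSZ))
  →4  add(mul(add(SSZ, Z), SSSZ), mul(add(add(Z, Z), mul(Z, add(SZ, Z))), mul(add(SSZ, Z), SSSZ)))
  →5  add(mul(S(add(SZ, Z)), SSSZ), mul(add(add(Z, Z), mul(Z, add(SZ, Z))), mul(add(SSZ, Z), SSSZ)))
  →6  add(add(SSSZ, mul(add(SZ, Z), SSSZ)), mul(add(add(Z, Z), mul(Z, add(SZ, Z))), mul(add(SSZ, Z), SSSZ)))
  →7  add(S(add(SSZ, mul(add(SZ, Z), SSSZ))), mul(add(add(Z, Z), mul(Z, add(SZ, Z))), mul(add(SSZ, Z), SSSZ)))
  →8  S(add(add(SSZ, mul(add(SZ, Z), SSSZ)), mul(add(add(Z, Z), mul(Z, add(SZ, Z))), mul(add(SSZ, Z), SSSZ))))
  →9  S(add(S(add(SZ, mul(add(SZ, Z), SSSZ))), mul(add(add(Z, Z), mul(Z, add(SZ, Z))), mul(add(SSZ, Z), SSSZ))))
  →10  S(S(add(add(SZ, mul(add(SZ, Z), SSSZ)), mul(add(add(Z, Z), mul(Z, add(SZ, Z))), mul(add(SSZ, Z), SSSZ)))))
  →11  S(S(add(S(add(Z, mul(add(SZ, Z), SSSZ))), mul(add(add(Z, Z), mul(Z, add(SZ, Z))), mul(add(SSZ, Z), SSSZ)))))
  →12  S(S(S(add(add(Z, mul(add(SZ, Z), SSSZ)), mul(add(add(Z, Z), mul(Z, add(SZ, Z))), mul(add(SSZ, Z), SSSZ))))))
  →13  S(S(S(add(mul(add(SZ, Z), SSSZ), mul(add(add(Z, Z), mul(Z, add(SZ, Z))), mul(add(SSZ, Z), SSSZ))))))
  →14  S(S(S(add(mul(S(add(Z, Z)), SSSZ), mul(add(add(Z, Z), mul(Z, add(SZ, Z))), mul(add(SSZ, Z), SSSZ))))))
  →15  S(S(S(add(add(SSSZ, mul(add(Z, Z), SSSZ)), mul(add(add(Z, Z), mul(Z, add(SZ, Z))), mul(add(SSZ, Z), SSSZ))))))
  →16  S(S(S(add(S(add(SSZ, mul(add(Z, Z), SSSZ))), mul(add(add(Z, Z), mul(Z, add(SZ, Z))), mul(add(SSZ, Z), SSSZ))))))
  →17  S(S(S(S(add(add(SSZ, mul(add(Z, Z), SSSZ)), mul(add(add(Z, Z), mul(Z, add(SZ, Z))), mul(add(SSZ, Z), SSSZ)))))))
  →18  S(S(S(S(add(S(add(SZ, mul(add(Z, Z), SSSZ))), mul(add(add(Z, Z), mul(Z, add(SZ, Z))), mul(add(SSZ, Z), SSSZ)))))))
  →19  S(S(S(S(S(add(add(SZ, mul(add(Z, Z), SSSZ)), mul(add(add(Z, Z), mul(Z, add(SZ, Z))), mul(add(SSZ, Z), SSSZ))))))))
  →20  S(S(S(S(S(add(S(add(Z, mul(add(Z, Z), SSSZ))), mul(add(add(Z, Z), mul(Z, add(SZ, Z))), mul(add(SSZ, Z), SSSZ))))))))
  →21  S(S(S(S(S(S(add(add(Z, mul(add(Z, Z), SSSZ)), mul(add(add(Z, Z), mul(Z, add(SZ, Z))), mul(add(SSZ, Z), SSSZ)))))))))
  →22  S(S(S(S(S(S(add(mul(add(Z, Z), SSSZ), mul(add(add(Z, Z), mul(Z, add(SZ, Z))), mul(add(SSZ, Z), SSSZ)))))))))
  →23  S(S(S(S(S(S(add(mul(Z, SSSZ), mul(add(add(Z, Z), mul(Z, add(SZ, Z))), mul(add(SSZ, Z), SSSZ)))))))))
  →24  S(S(S(S(S(S(add(Z, mul(add(add(Z, Z), mul(Z, add(SZ, Z))), mul(add(SSZ, Z), SSSZ)))))))))
  →25  S(S(S(S(S(S(mul(add(add(Z, Z), mul(Z, add(SZ, Z))), mul(add(SSZ, Z), SSSZ))))))))
  →26  S(S(S(S(S(S(mul(add(Z, mul(Z, add(SZ, Z))), mul(add(SSZ, Z), SSSZ))))))))
  →27  S(S(S(S(S(S(mul(mul(Z, add(SZ, Z)), mul(add(SSZ, Z), SSSZ))))))))
  →28  S(S(S(S(S(S(mul(Z, mul(add(SSZ, Z), SSSZ))))))))
  →29  S^6(Z)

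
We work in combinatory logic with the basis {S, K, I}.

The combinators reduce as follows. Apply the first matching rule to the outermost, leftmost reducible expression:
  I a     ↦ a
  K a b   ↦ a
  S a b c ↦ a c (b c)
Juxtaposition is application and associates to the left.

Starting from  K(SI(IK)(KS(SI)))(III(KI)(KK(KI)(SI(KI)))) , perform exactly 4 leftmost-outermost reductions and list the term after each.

  start: K(SI(IK)(KS(SI)))(III(KI)(KK(KI)(SI(KI))))
  →1  SI(IK)(KS(SI))
  →2  I(KS(SI))(IK(KS(SI)))
  →3  KS(SI)(IK(KS(SI)))
  →4  S(IK(KS(SI)))

Answer: after 4 steps: S(IK(KS(SI)))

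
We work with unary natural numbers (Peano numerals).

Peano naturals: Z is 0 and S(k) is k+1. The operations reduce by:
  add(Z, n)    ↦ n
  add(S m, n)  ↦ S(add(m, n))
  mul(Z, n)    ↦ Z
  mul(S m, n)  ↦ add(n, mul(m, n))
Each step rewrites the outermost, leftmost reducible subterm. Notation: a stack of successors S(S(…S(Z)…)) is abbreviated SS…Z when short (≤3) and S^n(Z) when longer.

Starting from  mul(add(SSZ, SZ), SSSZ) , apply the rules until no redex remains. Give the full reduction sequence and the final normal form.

Answer: normal form = S^9(Z)  (in 19 steps)

Derivation:
  start: mul(add(SSZ, SZ), SSSZ)
  step 1: mul(S(add(SZ, SZ)), SSSZ)
  step 2: add(SSSZ, mul(add(SZ, SZ), SSSZ))
  step 3: S(add(SSZ, mul(add(SZ, SZ), SSSZ)))
  step 4: S(S(add(SZ, mul(add(SZ, SZ), SSSZ))))
  step 5: S(S(S(add(Z, mul(add(SZ, SZ), SSSZ)))))
  step 6: S(S(S(mul(add(SZ, SZ), SSSZ))))
  step 7: S(S(S(mul(S(add(Z, SZ)), SSSZ))))
  step 8: S(S(S(add(SSSZ, mul(add(Z, SZ), SSSZ)))))
  step 9: S(S(S(S(add(SSZ, mul(add(Z, SZ), SSSZ))))))
  step 10: S(S(S(S(S(add(SZ, mul(add(Z, SZ), SSSZ)))))))
  step 11: S(S(S(S(S(S(add(Z, mul(add(Z, SZ), SSSZ))))))))
  step 12: S(S(S(S(S(S(mul(add(Z, SZ), SSSZ)))))))
  step 13: S(S(S(S(S(S(mul(SZ, SSSZ)))))))
  step 14: S(S(S(S(S(S(add(SSSZ, mul(Z, SSSZ))))))))
  step 15: S(S(S(S(S(S(S(add(SSZ, mul(Z, SSSZ)))))))))
  step 16: S(S(S(S(S(S(S(S(add(SZ, mul(Z, SSSZ))))))))))
  step 17: S(S(S(S(S(S(S(S(S(add(Z, mul(Z, SSSZ)))))))))))
  step 18: S(S(S(S(S(S(S(S(S(mul(Z, SSSZ))))))))))
  step 19: S^9(Z)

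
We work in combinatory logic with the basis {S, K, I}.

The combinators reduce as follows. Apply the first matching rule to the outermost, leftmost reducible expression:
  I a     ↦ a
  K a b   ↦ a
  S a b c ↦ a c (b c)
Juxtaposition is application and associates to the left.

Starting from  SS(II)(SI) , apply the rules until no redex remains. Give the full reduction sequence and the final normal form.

  start: SS(II)(SI)
  →1  S(SI)(II(SI))
  →2  S(SI)(I(SI))
  →3  S(SI)(SI)

Answer: normal form = S(SI)(SI)  (in 3 steps)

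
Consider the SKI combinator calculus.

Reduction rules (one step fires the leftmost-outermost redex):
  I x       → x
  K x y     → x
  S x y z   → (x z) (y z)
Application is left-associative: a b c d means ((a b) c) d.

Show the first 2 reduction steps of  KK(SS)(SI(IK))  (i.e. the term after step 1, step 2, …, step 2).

Answer: after 2 steps: K(SIK)

Working:
  start: KK(SS)(SI(IK))
  →1  K(SI(IK))
  →2  K(SIK)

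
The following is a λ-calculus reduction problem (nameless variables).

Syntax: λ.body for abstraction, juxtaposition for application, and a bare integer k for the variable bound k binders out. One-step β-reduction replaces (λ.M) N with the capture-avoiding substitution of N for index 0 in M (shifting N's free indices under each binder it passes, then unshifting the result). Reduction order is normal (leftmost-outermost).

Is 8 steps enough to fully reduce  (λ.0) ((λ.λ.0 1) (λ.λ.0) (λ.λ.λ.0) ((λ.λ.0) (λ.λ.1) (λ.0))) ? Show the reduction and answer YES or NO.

Answer: YES — reaches normal form λ.0 in 5 ≤ 8 steps

Derivation:
  start: (λ.0) ((λ.λ.0 1) (λ.λ.0) (λ.λ.λ.0) ((λ.λ.0) (λ.λ.1) (λ.0)))
  [1] (λ.λ.0 1) (λ.λ.0) (λ.λ.λ.0) ((λ.λ.0) (λ.λ.1) (λ.0))
  [2] (λ.0 (λ.λ.0)) (λ.λ.λ.0) ((λ.λ.0) (λ.λ.1) (λ.0))
  [3] (λ.λ.λ.0) (λ.λ.0) ((λ.λ.0) (λ.λ.1) (λ.0))
  [4] (λ.λ.0) ((λ.λ.0) (λ.λ.1) (λ.0))
  [5] λ.0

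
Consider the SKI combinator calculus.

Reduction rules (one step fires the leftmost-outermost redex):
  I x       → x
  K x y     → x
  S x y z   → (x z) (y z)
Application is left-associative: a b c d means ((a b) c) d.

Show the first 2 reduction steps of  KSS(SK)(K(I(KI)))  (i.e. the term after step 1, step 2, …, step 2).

Answer: after 2 steps: S(SK)(K(KI))

Derivation:
  start: KSS(SK)(K(I(KI)))
  [1] S(SK)(K(I(KI)))
  [2] S(SK)(K(KI))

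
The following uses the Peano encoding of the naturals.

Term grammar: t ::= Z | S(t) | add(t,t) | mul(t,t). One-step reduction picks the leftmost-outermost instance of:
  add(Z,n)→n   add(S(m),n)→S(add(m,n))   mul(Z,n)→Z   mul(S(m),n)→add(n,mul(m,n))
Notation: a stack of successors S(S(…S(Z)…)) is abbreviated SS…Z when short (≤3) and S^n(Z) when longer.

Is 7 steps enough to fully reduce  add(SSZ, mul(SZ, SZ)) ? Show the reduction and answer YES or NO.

Answer: YES — reaches normal form SSSZ in 7 ≤ 7 steps

Reduction:
  start: add(SSZ, mul(SZ, SZ))
  →1  S(add(SZ, mul(SZ, SZ)))
  →2  S(S(add(Z, mul(SZ, SZ))))
  →3  S(S(mul(SZ, SZ)))
  →4  S(S(add(SZ, mul(Z, SZ))))
  →5  S(S(S(add(Z, mul(Z, SZ)))))
  →6  S(S(S(mul(Z, SZ))))
  →7  SSSZ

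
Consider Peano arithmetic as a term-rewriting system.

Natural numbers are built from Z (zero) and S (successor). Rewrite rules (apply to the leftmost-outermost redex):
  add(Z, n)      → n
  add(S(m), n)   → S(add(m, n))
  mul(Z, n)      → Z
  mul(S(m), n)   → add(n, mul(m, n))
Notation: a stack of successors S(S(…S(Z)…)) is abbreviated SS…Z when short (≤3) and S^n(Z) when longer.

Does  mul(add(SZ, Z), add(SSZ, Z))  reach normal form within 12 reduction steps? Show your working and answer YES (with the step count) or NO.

  start: mul(add(SZ, Z), add(SSZ, Z))
  step 1: mul(S(add(Z, Z)), add(SSZ, Z))
  step 2: add(add(SSZ, Z), mul(add(Z, Z), add(SSZ, Z)))
  step 3: add(S(add(SZ, Z)), mul(add(Z, Z), add(SSZ, Z)))
  step 4: S(add(add(SZ, Z), mul(add(Z, Z), add(SSZ, Z))))
  step 5: S(add(S(add(Z, Z)), mul(add(Z, Z), add(SSZ, Z))))
  step 6: S(S(add(add(Z, Z), mul(add(Z, Z), add(SSZ, Z)))))
  step 7: S(S(add(Z, mul(add(Z, Z), add(SSZ, Z)))))
  step 8: S(S(mul(add(Z, Z), add(SSZ, Z))))
  step 9: S(S(mul(Z, add(SSZ, Z))))
  step 10: SSZ

Answer: YES — reaches normal form SSZ in 10 ≤ 12 steps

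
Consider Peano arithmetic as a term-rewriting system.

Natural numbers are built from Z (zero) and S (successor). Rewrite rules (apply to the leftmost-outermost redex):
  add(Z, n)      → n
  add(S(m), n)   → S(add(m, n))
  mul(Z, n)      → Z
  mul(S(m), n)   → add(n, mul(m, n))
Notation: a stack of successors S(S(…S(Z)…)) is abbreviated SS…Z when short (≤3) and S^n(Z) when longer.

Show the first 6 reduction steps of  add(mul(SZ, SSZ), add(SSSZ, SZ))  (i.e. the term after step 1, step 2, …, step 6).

Answer: after 6 steps: S(S(add(mul(Z, SSZ), add(SSSZ, SZ))))

Reduction:
  start: add(mul(SZ, SSZ), add(SSSZ, SZ))
  [1] add(add(SSZ, mul(Z, SSZ)), add(SSSZ, SZ))
  [2] add(S(add(SZ, mul(Z, SSZ))), add(SSSZ, SZ))
  [3] S(add(add(SZ, mul(Z, SSZ)), add(SSSZ, SZ)))
  [4] S(add(S(add(Z, mul(Z, SSZ))), add(SSSZ, SZ)))
  [5] S(S(add(add(Z, mul(Z, SSZ)), add(SSSZ, SZ))))
  [6] S(S(add(mul(Z, SSZ), add(SSSZ, SZ))))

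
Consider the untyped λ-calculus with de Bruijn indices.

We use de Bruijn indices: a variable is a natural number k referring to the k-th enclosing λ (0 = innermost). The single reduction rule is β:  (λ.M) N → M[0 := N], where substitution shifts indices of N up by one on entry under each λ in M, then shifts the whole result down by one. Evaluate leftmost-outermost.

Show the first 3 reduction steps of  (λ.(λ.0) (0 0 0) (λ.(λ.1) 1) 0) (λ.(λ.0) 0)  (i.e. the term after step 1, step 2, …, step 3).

  start: (λ.(λ.0) (0 0 0) (λ.(λ.1) 1) 0) (λ.(λ.0) 0)
  step 1: (λ.0) ((λ.(λ.0) 0) (λ.(λ.0) 0) (λ.(λ.0) 0)) (λ.(λ.1) (λ.(λ.0) 0)) (λ.(λ.0) 0)
  step 2: (λ.(λ.0) 0) (λ.(λ.0) 0) (λ.(λ.0) 0) (λ.(λ.1) (λ.(λ.0) 0)) (λ.(λ.0) 0)
  step 3: (λ.0) (λ.(λ.0) 0) (λ.(λ.0) 0) (λ.(λ.1) (λ.(λ.0) 0)) (λ.(λ.0) 0)

Answer: after 3 steps: (λ.0) (λ.(λ.0) 0) (λ.(λ.0) 0) (λ.(λ.1) (λ.(λ.0) 0)) (λ.(λ.0) 0)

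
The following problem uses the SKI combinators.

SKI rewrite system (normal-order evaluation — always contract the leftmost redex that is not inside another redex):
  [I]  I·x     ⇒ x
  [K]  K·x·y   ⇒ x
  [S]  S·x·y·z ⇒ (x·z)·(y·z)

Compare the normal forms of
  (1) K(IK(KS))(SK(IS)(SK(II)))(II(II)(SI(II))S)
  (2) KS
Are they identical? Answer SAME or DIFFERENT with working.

Term A:
  start: K(IK(KS))(SK(IS)(SK(II)))(II(II)(SI(II))S)
  step 1: IK(KS)(II(II)(SI(II))S)
  step 2: K(KS)(II(II)(SI(II))S)
  step 3: KS

Term B:
  start: KS

Answer: SAME — A ⇓ KS, B ⇓ KS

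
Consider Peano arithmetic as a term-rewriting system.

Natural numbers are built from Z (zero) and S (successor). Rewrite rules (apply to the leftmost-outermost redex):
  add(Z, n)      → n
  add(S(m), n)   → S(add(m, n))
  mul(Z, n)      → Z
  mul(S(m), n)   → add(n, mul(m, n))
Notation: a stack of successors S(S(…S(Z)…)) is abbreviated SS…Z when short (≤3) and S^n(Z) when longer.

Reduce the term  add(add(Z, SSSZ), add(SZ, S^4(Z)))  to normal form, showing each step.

Answer: normal form = S^8(Z)  (in 7 steps)

Reduction:
  start: add(add(Z, SSSZ), add(SZ, S^4(Z)))
  →1  add(SSSZ, add(SZ, S^4(Z)))
  →2  S(add(SSZ, add(SZ, S^4(Z))))
  →3  S(S(add(SZ, add(SZ, S^4(Z)))))
  →4  S(S(S(add(Z, add(SZ, S^4(Z))))))
  →5  S(S(S(add(SZ, S^4(Z)))))
  →6  S(S(S(S(add(Z, S^4(Z))))))
  →7  S^8(Z)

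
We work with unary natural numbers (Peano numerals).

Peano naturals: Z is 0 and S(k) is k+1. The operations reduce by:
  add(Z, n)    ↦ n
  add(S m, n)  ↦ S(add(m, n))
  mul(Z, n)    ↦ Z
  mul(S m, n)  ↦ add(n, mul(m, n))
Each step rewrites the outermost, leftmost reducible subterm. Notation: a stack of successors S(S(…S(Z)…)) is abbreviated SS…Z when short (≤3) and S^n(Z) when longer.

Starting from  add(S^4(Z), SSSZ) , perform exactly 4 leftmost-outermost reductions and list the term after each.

Answer: after 4 steps: S(S(S(S(add(Z, SSSZ)))))

Derivation:
  start: add(S^4(Z), SSSZ)
  step 1: S(add(SSSZ, SSSZ))
  step 2: S(S(add(SSZ, SSSZ)))
  step 3: S(S(S(add(SZ, SSSZ))))
  step 4: S(S(S(S(add(Z, SSSZ)))))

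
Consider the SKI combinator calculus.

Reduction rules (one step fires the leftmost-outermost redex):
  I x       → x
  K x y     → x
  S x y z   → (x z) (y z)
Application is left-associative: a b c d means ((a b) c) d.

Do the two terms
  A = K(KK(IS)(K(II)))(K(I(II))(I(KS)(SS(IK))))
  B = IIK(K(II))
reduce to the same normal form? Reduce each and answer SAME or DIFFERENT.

Term A:
  start: K(KK(IS)(K(II)))(K(I(II))(I(KS)(SS(IK))))
  →1  KK(IS)(K(II))
  →2  K(K(II))
  →3  K(KI)

Term B:
  start: IIK(K(II))
  →1  IK(K(II))
  →2  K(K(II))
  →3  K(KI)

Answer: SAME — A ⇓ K(KI), B ⇓ K(KI)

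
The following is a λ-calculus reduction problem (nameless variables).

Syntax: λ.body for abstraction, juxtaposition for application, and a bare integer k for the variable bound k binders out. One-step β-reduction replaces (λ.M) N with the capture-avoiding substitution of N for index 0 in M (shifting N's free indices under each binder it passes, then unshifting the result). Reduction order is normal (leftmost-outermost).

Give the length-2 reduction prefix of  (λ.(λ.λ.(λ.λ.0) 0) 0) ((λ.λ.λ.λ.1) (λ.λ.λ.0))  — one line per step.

Answer: after 2 steps: λ.(λ.λ.0) 0

Derivation:
  start: (λ.(λ.λ.(λ.λ.0) 0) 0) ((λ.λ.λ.λ.1) (λ.λ.λ.0))
  step 1: (λ.λ.(λ.λ.0) 0) ((λ.λ.λ.λ.1) (λ.λ.λ.0))
  step 2: λ.(λ.λ.0) 0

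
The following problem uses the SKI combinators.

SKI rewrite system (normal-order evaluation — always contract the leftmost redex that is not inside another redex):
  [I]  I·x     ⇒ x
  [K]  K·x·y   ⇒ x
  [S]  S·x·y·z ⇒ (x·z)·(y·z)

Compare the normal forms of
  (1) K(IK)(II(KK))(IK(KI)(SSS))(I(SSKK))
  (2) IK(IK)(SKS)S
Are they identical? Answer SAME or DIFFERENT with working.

Term A:
  start: K(IK)(II(KK))(IK(KI)(SSS))(I(SSKK))
  [1] IK(IK(KI)(SSS))(I(SSKK))
  [2] K(IK(KI)(SSS))(I(SSKK))
  [3] IK(KI)(SSS)
  [4] K(KI)(SSS)
  [5] KI

Term B:
  start: IK(IK)(SKS)S
  [1] K(IK)(SKS)S
  [2] IKS
  [3] KS

Answer: DIFFERENT — A ⇓ KI, B ⇓ KS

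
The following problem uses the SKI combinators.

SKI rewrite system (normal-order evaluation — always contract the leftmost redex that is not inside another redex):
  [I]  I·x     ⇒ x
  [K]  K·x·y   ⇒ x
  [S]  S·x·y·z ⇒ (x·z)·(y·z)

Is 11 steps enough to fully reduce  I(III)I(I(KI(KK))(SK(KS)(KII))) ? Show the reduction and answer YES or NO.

  start: I(III)I(I(KI(KK))(SK(KS)(KII)))
  [1] IIII(I(KI(KK))(SK(KS)(KII)))
  [2] III(I(KI(KK))(SK(KS)(KII)))
  [3] II(I(KI(KK))(SK(KS)(KII)))
  [4] I(I(KI(KK))(SK(KS)(KII)))
  [5] I(KI(KK))(SK(KS)(KII))
  [6] KI(KK)(SK(KS)(KII))
  [7] I(SK(KS)(KII))
  [8] SK(KS)(KII)
  [9] K(KII)(KS(KII))
  [10] KII
  [11] I

Answer: YES — reaches normal form I in 11 ≤ 11 steps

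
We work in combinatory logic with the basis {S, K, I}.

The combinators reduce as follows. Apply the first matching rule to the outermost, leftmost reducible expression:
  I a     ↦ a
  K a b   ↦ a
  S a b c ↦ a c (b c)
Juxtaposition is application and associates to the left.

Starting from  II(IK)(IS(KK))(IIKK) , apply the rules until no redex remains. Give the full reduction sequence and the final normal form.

  start: II(IK)(IS(KK))(IIKK)
  [1] I(IK)(IS(KK))(IIKK)
  [2] IK(IS(KK))(IIKK)
  [3] K(IS(KK))(IIKK)
  [4] IS(KK)
  [5] S(KK)

Answer: normal form = S(KK)  (in 5 steps)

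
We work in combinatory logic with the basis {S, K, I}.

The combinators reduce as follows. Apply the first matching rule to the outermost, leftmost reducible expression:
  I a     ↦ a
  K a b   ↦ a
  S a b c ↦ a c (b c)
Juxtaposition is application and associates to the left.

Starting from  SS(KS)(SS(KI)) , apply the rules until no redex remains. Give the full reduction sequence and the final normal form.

  start: SS(KS)(SS(KI))
  [1] S(SS(KI))(KS(SS(KI)))
  [2] S(SS(KI))S

Answer: normal form = S(SS(KI))S  (in 2 steps)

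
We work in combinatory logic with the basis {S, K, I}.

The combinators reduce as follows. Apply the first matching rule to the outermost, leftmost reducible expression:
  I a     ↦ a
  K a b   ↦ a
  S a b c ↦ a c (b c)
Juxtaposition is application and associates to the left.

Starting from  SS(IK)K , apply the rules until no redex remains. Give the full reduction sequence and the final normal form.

Answer: normal form = SK(KK)  (in 2 steps)

Reduction:
  start: SS(IK)K
  →1  SK(IKK)
  →2  SK(KK)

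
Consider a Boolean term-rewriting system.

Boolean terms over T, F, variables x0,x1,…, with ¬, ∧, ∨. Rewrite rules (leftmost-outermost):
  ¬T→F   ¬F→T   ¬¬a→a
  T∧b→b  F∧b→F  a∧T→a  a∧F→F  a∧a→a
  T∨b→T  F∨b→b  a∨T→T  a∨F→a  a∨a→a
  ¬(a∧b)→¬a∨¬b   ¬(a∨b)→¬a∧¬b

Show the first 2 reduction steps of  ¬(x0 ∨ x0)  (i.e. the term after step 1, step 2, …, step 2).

Answer: after 2 steps: ¬x0

Working:
  start: ¬(x0 ∨ x0)
  →1  ¬x0 ∧ ¬x0
  →2  ¬x0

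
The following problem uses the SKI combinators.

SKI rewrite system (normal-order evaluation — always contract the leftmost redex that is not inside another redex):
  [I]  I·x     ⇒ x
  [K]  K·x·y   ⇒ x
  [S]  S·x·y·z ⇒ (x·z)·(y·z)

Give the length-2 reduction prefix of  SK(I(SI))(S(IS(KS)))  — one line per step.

  start: SK(I(SI))(S(IS(KS)))
  step 1: K(S(IS(KS)))(I(SI)(S(IS(KS))))
  step 2: S(IS(KS))

Answer: after 2 steps: S(IS(KS))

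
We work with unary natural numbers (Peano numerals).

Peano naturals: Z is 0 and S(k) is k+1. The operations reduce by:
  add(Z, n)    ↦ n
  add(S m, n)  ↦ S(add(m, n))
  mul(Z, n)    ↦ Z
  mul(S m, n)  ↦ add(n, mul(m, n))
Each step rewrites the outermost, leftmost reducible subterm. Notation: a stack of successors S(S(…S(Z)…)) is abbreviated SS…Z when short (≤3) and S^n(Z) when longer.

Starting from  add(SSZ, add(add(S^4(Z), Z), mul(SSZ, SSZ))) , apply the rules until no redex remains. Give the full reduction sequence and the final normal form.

Answer: normal form = S^10(Z)  (in 22 steps)

Working:
  start: add(SSZ, add(add(S^4(Z), Z), mul(SSZ, SSZ)))
  [1] S(add(SZ, add(add(S^4(Z), Z), mul(SSZ, SSZ))))
  [2] S(S(add(Z, add(add(S^4(Z), Z), mul(SSZ, SSZ)))))
  [3] S(S(add(add(S^4(Z), Z), mul(SSZ, SSZ))))
  [4] S(S(add(S(add(SSSZ, Z)), mul(SSZ, SSZ))))
  [5] S(S(S(add(add(SSSZ, Z), mul(SSZ, SSZ)))))
  [6] S(S(S(add(S(add(SSZ, Z)), mul(SSZ, SSZ)))))
  [7] S(S(S(S(add(add(SSZ, Z), mul(SSZ, SSZ))))))
  [8] S(S(S(S(add(S(add(SZ, Z)), mul(SSZ, SSZ))))))
  [9] S(S(S(S(S(add(add(SZ, Z), mul(SSZ, SSZ)))))))
  [10] S(S(S(S(S(add(S(add(Z, Z)), mul(SSZ, SSZ)))))))
  [11] S(S(S(S(S(S(add(add(Z, Z), mul(SSZ, SSZ))))))))
  [12] S(S(S(S(S(S(add(Z, mul(SSZ, SSZ))))))))
  [13] S(S(S(S(S(S(mul(SSZ, SSZ)))))))
  [14] S(S(S(S(S(S(add(SSZ, mul(SZ, SSZ))))))))
  [15] S(S(S(S(S(S(S(add(SZ, mul(SZ, SSZ)))))))))
  [16] S(S(S(S(S(S(S(S(add(Z, mul(SZ, SSZ))))))))))
  [17] S(S(S(S(S(S(S(S(mul(SZ, SSZ)))))))))
  [18] S(S(S(S(S(S(S(S(add(SSZ, mul(Z, SSZ))))))))))
  [19] S(S(S(S(S(S(S(S(S(add(SZ, mul(Z, SSZ)))))))))))
  [20] S(S(S(S(S(S(S(S(S(S(add(Z, mul(Z, SSZ))))))))))))
  [21] S(S(S(S(S(S(S(S(S(S(mul(Z, SSZ)))))))))))
  [22] S^10(Z)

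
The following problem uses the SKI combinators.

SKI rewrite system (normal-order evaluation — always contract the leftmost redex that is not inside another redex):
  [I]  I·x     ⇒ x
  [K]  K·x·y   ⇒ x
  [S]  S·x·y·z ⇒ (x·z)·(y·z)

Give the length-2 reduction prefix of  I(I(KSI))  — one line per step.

Answer: after 2 steps: KSI

Working:
  start: I(I(KSI))
  step 1: I(KSI)
  step 2: KSI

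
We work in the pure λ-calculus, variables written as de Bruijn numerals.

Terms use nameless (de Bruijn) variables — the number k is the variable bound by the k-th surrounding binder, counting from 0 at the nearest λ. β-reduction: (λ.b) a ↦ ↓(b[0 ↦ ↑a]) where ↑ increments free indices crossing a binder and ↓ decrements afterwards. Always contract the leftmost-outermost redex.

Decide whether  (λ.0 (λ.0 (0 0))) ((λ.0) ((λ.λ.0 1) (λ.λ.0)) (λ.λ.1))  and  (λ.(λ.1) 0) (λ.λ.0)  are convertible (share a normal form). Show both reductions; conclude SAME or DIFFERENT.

Term A:
  start: (λ.0 (λ.0 (0 0))) ((λ.0) ((λ.λ.0 1) (λ.λ.0)) (λ.λ.1))
  →1  (λ.0) ((λ.λ.0 1) (λ.λ.0)) (λ.λ.1) (λ.0 (0 0))
  →2  (λ.λ.0 1) (λ.λ.0) (λ.λ.1) (λ.0 (0 0))
  →3  (λ.0 (λ.λ.0)) (λ.λ.1) (λ.0 (0 0))
  →4  (λ.λ.1) (λ.λ.0) (λ.0 (0 0))
  →5  (λ.λ.λ.0) (λ.0 (0 0))
  →6  λ.λ.0

Term B:
  start: (λ.(λ.1) 0) (λ.λ.0)
  →1  (λ.λ.λ.0) (λ.λ.0)
  →2  λ.λ.0

Answer: SAME — A ⇓ λ.λ.0, B ⇓ λ.λ.0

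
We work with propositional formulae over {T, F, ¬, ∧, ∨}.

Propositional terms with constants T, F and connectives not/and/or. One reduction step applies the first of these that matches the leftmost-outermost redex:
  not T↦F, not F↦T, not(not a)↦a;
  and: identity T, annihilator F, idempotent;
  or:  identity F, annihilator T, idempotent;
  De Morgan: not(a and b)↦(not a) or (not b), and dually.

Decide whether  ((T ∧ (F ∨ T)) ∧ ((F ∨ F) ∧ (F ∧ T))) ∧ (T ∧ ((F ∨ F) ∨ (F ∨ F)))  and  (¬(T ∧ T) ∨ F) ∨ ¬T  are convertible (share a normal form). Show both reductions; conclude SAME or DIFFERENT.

Term A:
  start: ((T ∧ (F ∨ T)) ∧ ((F ∨ F) ∧ (F ∧ T))) ∧ (T ∧ ((F ∨ F) ∨ (F ∨ F)))
  [1] ((F ∨ T) ∧ ((F ∨ F) ∧ (F ∧ T))) ∧ (T ∧ ((F ∨ F) ∨ (F ∨ F)))
  [2] (T ∧ ((F ∨ F) ∧ (F ∧ T))) ∧ (T ∧ ((F ∨ F) ∨ (F ∨ F)))
  [3] ((F ∨ F) ∧ (F ∧ T)) ∧ (T ∧ ((F ∨ F) ∨ (F ∨ F)))
  [4] (F ∧ (F ∧ T)) ∧ (T ∧ ((F ∨ F) ∨ (F ∨ F)))
  [5] F ∧ (T ∧ ((F ∨ F) ∨ (F ∨ F)))
  [6] F

Term B:
  start: (¬(T ∧ T) ∨ F) ∨ ¬T
  [1] ¬(T ∧ T) ∨ ¬T
  [2] (¬T ∨ ¬T) ∨ ¬T
  [3] ¬T ∨ ¬T
  [4] ¬T
  [5] F

Answer: SAME — A ⇓ F, B ⇓ F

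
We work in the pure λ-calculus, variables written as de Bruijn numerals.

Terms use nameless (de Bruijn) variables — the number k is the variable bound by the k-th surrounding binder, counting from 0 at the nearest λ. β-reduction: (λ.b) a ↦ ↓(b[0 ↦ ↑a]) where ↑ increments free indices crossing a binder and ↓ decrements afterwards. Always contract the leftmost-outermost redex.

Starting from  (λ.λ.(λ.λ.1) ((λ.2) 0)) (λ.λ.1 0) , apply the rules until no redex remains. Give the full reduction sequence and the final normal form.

Answer: normal form = λ.λ.λ.λ.1 0  (in 3 steps)

Reduction:
  start: (λ.λ.(λ.λ.1) ((λ.2) 0)) (λ.λ.1 0)
  step 1: λ.(λ.λ.1) ((λ.λ.λ.1 0) 0)
  step 2: λ.λ.(λ.λ.λ.1 0) 1
  step 3: λ.λ.λ.λ.1 0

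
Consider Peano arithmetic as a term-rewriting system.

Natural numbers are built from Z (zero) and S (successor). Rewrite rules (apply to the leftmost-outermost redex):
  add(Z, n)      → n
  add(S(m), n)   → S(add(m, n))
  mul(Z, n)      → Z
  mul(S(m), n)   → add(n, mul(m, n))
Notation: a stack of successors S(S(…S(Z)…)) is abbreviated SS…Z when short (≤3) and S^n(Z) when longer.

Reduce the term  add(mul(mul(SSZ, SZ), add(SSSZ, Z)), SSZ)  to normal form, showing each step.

  start: add(mul(mul(SSZ, SZ), add(SSSZ, Z)), SSZ)
  [1] add(mul(add(SZ, mul(SZ, SZ)), add(SSSZ, Z)), SSZ)
  [2] add(mul(S(add(Z, mul(SZ, SZ))), add(SSSZ, Z)), SSZ)
  [3] add(add(add(SSSZ, Z), mul(add(Z, mul(SZ, SZ)), add(SSSZ, Z))), SSZ)
  [4] add(add(S(add(SSZ, Z)), mul(add(Z, mul(SZ, SZ)), add(SSSZ, Z))), SSZ)
  [5] add(S(add(add(SSZ, Z), mul(add(Z, mul(SZ, SZ)), add(SSSZ, Z)))), SSZ)
  [6] S(add(add(add(SSZ, Z), mul(add(Z, mul(SZ, SZ)), add(SSSZ, Z))), SSZ))
  [7] S(add(add(S(add(SZ, Z)), mul(add(Z, mul(SZ, SZ)), add(SSSZ, Z))), SSZ))
  [8] S(add(S(add(add(SZ, Z), mul(add(Z, mul(SZ, SZ)), add(SSSZ, Z)))), SSZ))
  [9] S(S(add(add(add(SZ, Z), mul(add(Z, mul(SZ, SZ)), add(SSSZ, Z))), SSZ)))
  [10] S(S(add(add(S(add(Z, Z)), mul(add(Z, mul(SZ, SZ)), add(SSSZ, Z))), SSZ)))
  [11] S(S(add(S(add(add(Z, Z), mul(add(Z, mul(SZ, SZ)), add(SSSZ, Z)))), SSZ)))
  [12] S(S(S(add(add(add(Z, Z), mul(add(Z, mul(SZ, SZ)), add(SSSZ, Z))), SSZ))))
  [13] S(S(S(add(add(Z, mul(add(Z, mul(SZ, SZ)), add(SSSZ, Z))), SSZ))))
  [14] S(S(S(add(mul(add(Z, mul(SZ, SZ)), add(SSSZ, Z)), SSZ))))
  [15] S(S(S(add(mul(mul(SZ, SZ), add(SSSZ, Z)), SSZ))))
  [16] S(S(S(add(mul(add(SZ, mul(Z, SZ)), add(SSSZ, Z)), SSZ))))
  [17] S(S(S(add(mul(S(add(Z, mul(Z, SZ))), add(SSSZ, Z)), SSZ))))
  [18] S(S(S(add(add(add(SSSZ, Z), mul(add(Z, mul(Z, SZ)), add(SSSZ, Z))), SSZ))))
  [19] S(S(S(add(add(S(add(SSZ, Z)), mul(add(Z, mul(Z, SZ)), add(SSSZ, Z))), SSZ))))
  [20] S(S(S(add(S(add(add(SSZ, Z), mul(add(Z, mul(Z, SZ)), add(SSSZ, Z)))), SSZ))))
  [21] S(S(S(S(add(add(add(SSZ, Z), mul(add(Z, mul(Z, SZ)), add(SSSZ, Z))), SSZ)))))
  [22] S(S(S(S(add(add(S(add(SZ, Z)), mul(add(Z, mul(Z, SZ)), add(SSSZ, Z))), SSZ)))))
  [23] S(S(S(S(add(S(add(add(SZ, Z), mul(add(Z, mul(Z, SZ)), add(SSSZ, Z)))), SSZ)))))
  [24] S(S(S(S(S(add(add(add(SZ, Z), mul(add(Z, mul(Z, SZ)), add(SSSZ, Z))), SSZ))))))
  [25] S(S(S(S(S(add(add(S(add(Z, Z)), mul(add(Z, mul(Z, SZ)), add(SSSZ, Z))), SSZ))))))
  [26] S(S(S(S(S(add(S(add(add(Z, Z), mul(add(Z, mul(Z, SZ)), add(SSSZ, Z)))), SSZ))))))
  [27] S(S(S(S(S(S(add(add(add(Z, Z), mul(add(Z, mul(Z, SZ)), add(SSSZ, Z))), SSZ)))))))
  [28] S(S(S(S(S(S(add(add(Z, mul(add(Z, mul(Z, SZ)), add(SSSZ, Z))), SSZ)))))))
  [29] S(S(S(S(S(S(add(mul(add(Z, mul(Z, SZ)), add(SSSZ, Z)), SSZ)))))))
  [30] S(S(S(S(S(S(add(mul(mul(Z, SZ), add(SSSZ, Z)), SSZ)))))))
  [31] S(S(S(S(S(S(add(mul(Z, add(SSSZ, Z)), SSZ)))))))
  [32] S(S(S(S(S(S(add(Z, SSZ)))))))
  [33] S^8(Z)

Answer: normal form = S^8(Z)  (in 33 steps)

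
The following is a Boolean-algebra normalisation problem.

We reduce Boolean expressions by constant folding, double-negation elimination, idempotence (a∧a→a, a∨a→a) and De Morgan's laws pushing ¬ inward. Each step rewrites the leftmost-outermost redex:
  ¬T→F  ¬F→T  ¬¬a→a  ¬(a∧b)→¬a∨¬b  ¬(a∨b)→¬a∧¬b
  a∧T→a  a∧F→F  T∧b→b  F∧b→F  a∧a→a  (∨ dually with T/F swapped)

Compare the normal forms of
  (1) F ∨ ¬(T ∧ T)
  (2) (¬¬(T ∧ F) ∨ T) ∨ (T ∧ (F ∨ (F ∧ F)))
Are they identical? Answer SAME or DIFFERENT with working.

Term A:
  start: F ∨ ¬(T ∧ T)
  [1] ¬(T ∧ T)
  [2] ¬T ∨ ¬T
  [3] ¬T
  [4] F

Term B:
  start: (¬¬(T ∧ F) ∨ T) ∨ (T ∧ (F ∨ (F ∧ F)))
  [1] T ∨ (T ∧ (F ∨ (F ∧ F)))
  [2] T

Answer: DIFFERENT — A ⇓ F, B ⇓ T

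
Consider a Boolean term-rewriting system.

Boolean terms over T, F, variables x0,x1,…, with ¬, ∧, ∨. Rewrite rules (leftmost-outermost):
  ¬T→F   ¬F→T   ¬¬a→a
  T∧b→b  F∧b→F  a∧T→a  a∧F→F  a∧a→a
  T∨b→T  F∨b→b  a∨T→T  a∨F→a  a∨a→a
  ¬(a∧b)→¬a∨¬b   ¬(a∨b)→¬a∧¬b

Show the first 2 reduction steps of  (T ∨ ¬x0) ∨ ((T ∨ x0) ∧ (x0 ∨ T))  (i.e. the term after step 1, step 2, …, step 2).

Answer: after 2 steps: T

Reduction:
  start: (T ∨ ¬x0) ∨ ((T ∨ x0) ∧ (x0 ∨ T))
  step 1: T ∨ ((T ∨ x0) ∧ (x0 ∨ T))
  step 2: T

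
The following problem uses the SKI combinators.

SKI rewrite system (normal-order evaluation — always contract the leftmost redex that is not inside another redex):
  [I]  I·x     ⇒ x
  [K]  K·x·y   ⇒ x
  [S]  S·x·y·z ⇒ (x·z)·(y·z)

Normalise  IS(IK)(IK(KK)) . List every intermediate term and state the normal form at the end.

Answer: normal form = SK(K(KK))  (in 3 steps)

Reduction:
  start: IS(IK)(IK(KK))
  [1] S(IK)(IK(KK))
  [2] SK(IK(KK))
  [3] SK(K(KK))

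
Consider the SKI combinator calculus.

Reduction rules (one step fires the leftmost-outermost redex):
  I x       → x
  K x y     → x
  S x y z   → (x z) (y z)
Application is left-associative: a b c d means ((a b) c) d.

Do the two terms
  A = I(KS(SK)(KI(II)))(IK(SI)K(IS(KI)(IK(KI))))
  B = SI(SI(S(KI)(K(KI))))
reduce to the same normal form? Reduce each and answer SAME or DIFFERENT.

Answer: SAME — A ⇓ SI(SI(S(KI)(K(KI)))), B ⇓ SI(SI(S(KI)(K(KI))))

Derivation:
Term A:
  start: I(KS(SK)(KI(II)))(IK(SI)K(IS(KI)(IK(KI))))
  step 1: KS(SK)(KI(II))(IK(SI)K(IS(KI)(IK(KI))))
  step 2: S(KI(II))(IK(SI)K(IS(KI)(IK(KI))))
  step 3: SI(IK(SI)K(IS(KI)(IK(KI))))
  step 4: SI(K(SI)K(IS(KI)(IK(KI))))
  step 5: SI(SI(IS(KI)(IK(KI))))
  step 6: SI(SI(S(KI)(IK(KI))))
  step 7: SI(SI(S(KI)(K(KI))))

Term B:
  start: SI(SI(S(KI)(K(KI))))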